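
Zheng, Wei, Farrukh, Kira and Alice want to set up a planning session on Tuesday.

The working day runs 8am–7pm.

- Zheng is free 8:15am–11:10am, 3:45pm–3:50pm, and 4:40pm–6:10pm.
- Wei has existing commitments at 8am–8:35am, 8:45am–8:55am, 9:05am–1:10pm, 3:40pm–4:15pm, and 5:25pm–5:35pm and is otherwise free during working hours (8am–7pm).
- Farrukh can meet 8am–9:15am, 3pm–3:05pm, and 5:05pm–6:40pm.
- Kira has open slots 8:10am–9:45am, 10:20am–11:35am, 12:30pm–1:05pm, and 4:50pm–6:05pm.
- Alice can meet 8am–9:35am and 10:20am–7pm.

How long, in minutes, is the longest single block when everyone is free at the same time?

30 minutes

Wei free within 08:00–19:00: 08:35–08:45, 08:55–09:05, 13:10–15:40, 16:15–17:25, 17:35–19:00.
Zheng ∩ Wei: 08:35–08:45, 08:55–09:05, 16:40–17:25, 17:35–18:10.
Zheng ∩ Wei ∩ Farrukh: 08:35–08:45, 08:55–09:05, 17:05–17:25, 17:35–18:10.
Zheng ∩ Wei ∩ Farrukh ∩ Kira: 08:35–08:45, 08:55–09:05, 17:05–17:25, 17:35–18:05.
Zheng ∩ Wei ∩ Farrukh ∩ Kira ∩ Alice: 08:35–08:45, 08:55–09:05, 17:05–17:25, 17:35–18:05.
Common window lengths: 10, 10, 20, 30 min; longest is 30.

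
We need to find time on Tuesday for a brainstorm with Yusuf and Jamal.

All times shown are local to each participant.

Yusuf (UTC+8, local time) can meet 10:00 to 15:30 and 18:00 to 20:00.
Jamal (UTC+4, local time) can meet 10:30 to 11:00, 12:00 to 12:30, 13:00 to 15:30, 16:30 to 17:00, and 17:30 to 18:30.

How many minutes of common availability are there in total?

120 minutes

Yusuf → UTC: 02:00–07:30, 10:00–12:00.
Jamal → UTC: 06:30–07:00, 08:00–08:30, 09:00–11:30, 12:30–13:00, 13:30–14:30.
Yusuf ∩ Jamal: 06:30–07:00, 10:00–11:30.
Total common minutes: 30 + 90 = 120.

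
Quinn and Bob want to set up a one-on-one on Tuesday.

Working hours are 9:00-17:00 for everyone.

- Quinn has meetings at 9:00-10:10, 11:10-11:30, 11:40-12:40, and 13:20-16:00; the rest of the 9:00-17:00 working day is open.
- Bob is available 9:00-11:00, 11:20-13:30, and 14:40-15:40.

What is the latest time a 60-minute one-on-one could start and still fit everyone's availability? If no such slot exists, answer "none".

none

Quinn free within 09:00–17:00: 10:10–11:10, 11:30–11:40, 12:40–13:20, 16:00–17:00.
Quinn ∩ Bob: 10:10–11:00, 11:30–11:40, 12:40–13:20.
Windows ≥ 60 min: (none).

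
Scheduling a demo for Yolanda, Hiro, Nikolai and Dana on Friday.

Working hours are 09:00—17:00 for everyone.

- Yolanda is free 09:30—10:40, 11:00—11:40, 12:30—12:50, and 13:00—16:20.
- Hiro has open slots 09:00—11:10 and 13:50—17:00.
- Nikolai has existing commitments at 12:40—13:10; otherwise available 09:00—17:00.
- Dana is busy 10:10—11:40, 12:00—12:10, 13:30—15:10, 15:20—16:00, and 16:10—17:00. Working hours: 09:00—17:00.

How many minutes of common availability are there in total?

60 minutes

Nikolai free within 09:00–17:00: 09:00–12:40, 13:10–17:00.
Dana free within 09:00–17:00: 09:00–10:10, 11:40–12:00, 12:10–13:30, 15:10–15:20, 16:00–16:10.
Yolanda ∩ Hiro: 09:30–10:40, 11:00–11:10, 13:50–16:20.
Yolanda ∩ Hiro ∩ Nikolai: 09:30–10:40, 11:00–11:10, 13:50–16:20.
Yolanda ∩ Hiro ∩ Nikolai ∩ Dana: 09:30–10:10, 15:10–15:20, 16:00–16:10.
Total common minutes: 40 + 10 + 10 = 60.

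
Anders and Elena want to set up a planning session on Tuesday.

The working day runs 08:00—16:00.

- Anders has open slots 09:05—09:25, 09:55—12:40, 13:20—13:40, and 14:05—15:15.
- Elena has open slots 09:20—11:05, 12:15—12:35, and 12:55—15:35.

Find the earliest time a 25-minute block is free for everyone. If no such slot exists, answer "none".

09:55

Anders ∩ Elena: 09:20–09:25, 09:55–11:05, 12:15–12:35, 13:20–13:40, 14:05–15:15.
Windows ≥ 25 min: 09:55–11:05, 14:05–15:15.
Earliest such window starts at 09:55.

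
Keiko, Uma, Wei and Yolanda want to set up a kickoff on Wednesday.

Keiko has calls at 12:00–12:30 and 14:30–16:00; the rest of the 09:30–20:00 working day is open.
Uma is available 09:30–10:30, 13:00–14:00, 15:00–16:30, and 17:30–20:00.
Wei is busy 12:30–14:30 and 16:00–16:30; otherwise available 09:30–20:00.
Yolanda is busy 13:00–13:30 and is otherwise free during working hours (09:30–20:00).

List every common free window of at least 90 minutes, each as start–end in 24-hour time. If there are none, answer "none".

Keiko free within 09:30–20:00: 09:30–12:00, 12:30–14:30, 16:00–20:00.
Wei free within 09:30–20:00: 09:30–12:30, 14:30–16:00, 16:30–20:00.
Yolanda free within 09:30–20:00: 09:30–13:00, 13:30–20:00.
Keiko ∩ Uma: 09:30–10:30, 13:00–14:00, 16:00–16:30, 17:30–20:00.
Keiko ∩ Uma ∩ Wei: 09:30–10:30, 17:30–20:00.
Keiko ∩ Uma ∩ Wei ∩ Yolanda: 09:30–10:30, 17:30–20:00.
Windows ≥ 90 min: 17:30–20:00.

17:30–20:00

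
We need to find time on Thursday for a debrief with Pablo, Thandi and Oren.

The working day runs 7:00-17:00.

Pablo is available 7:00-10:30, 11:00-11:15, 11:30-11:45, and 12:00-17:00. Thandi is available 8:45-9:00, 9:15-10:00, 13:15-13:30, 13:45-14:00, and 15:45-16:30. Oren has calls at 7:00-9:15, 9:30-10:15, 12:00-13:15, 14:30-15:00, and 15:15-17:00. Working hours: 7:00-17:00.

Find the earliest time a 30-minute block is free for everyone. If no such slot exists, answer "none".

none

Oren free within 07:00–17:00: 09:15–09:30, 10:15–12:00, 13:15–14:30, 15:00–15:15.
Pablo ∩ Thandi: 08:45–09:00, 09:15–10:00, 13:15–13:30, 13:45–14:00, 15:45–16:30.
Pablo ∩ Thandi ∩ Oren: 09:15–09:30, 13:15–13:30, 13:45–14:00.
Windows ≥ 30 min: (none).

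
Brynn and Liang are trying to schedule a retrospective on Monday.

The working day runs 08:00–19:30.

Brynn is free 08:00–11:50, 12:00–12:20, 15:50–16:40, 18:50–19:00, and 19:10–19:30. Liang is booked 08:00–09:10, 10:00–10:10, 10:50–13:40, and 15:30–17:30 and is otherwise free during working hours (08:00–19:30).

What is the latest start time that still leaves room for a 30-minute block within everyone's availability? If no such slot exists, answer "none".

Liang free within 08:00–19:30: 09:10–10:00, 10:10–10:50, 13:40–15:30, 17:30–19:30.
Brynn ∩ Liang: 09:10–10:00, 10:10–10:50, 18:50–19:00, 19:10–19:30.
Windows ≥ 30 min: 09:10–10:00, 10:10–10:50.
Latest start in the last window 10:10–10:50 is 10:50 − 30 min = 10:20.

10:20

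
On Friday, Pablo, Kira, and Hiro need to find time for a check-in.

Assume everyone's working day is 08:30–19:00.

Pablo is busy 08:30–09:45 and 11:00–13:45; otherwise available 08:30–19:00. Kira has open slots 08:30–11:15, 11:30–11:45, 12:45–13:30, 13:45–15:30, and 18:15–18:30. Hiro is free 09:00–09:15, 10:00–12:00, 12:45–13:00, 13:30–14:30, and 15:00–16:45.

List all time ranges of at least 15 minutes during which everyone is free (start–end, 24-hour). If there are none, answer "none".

Pablo free within 08:30–19:00: 09:45–11:00, 13:45–19:00.
Pablo ∩ Kira: 09:45–11:00, 13:45–15:30, 18:15–18:30.
Pablo ∩ Kira ∩ Hiro: 10:00–11:00, 13:45–14:30, 15:00–15:30.
Windows ≥ 15 min: 10:00–11:00, 13:45–14:30, 15:00–15:30.

10:00–11:00, 13:45–14:30, 15:00–15:30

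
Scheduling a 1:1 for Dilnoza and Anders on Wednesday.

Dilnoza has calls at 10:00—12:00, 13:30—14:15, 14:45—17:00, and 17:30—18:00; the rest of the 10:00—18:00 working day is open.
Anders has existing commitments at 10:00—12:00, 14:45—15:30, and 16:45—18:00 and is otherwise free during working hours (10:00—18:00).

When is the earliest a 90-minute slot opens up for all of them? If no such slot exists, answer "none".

12:00

Dilnoza free within 10:00–18:00: 12:00–13:30, 14:15–14:45, 17:00–17:30.
Anders free within 10:00–18:00: 12:00–14:45, 15:30–16:45.
Dilnoza ∩ Anders: 12:00–13:30, 14:15–14:45.
Windows ≥ 90 min: 12:00–13:30.
Earliest such window starts at 12:00.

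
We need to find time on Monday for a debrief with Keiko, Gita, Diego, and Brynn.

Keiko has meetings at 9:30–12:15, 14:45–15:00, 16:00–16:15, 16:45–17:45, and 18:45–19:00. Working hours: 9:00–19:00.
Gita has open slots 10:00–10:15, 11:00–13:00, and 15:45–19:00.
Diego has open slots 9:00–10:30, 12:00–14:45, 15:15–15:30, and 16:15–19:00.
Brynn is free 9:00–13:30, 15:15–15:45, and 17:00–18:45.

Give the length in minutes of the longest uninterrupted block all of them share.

60 minutes

Keiko free within 09:00–19:00: 09:00–09:30, 12:15–14:45, 15:00–16:00, 16:15–16:45, 17:45–18:45.
Keiko ∩ Gita: 12:15–13:00, 15:45–16:00, 16:15–16:45, 17:45–18:45.
Keiko ∩ Gita ∩ Diego: 12:15–13:00, 16:15–16:45, 17:45–18:45.
Keiko ∩ Gita ∩ Diego ∩ Brynn: 12:15–13:00, 17:45–18:45.
Common window lengths: 45, 60 min; longest is 60.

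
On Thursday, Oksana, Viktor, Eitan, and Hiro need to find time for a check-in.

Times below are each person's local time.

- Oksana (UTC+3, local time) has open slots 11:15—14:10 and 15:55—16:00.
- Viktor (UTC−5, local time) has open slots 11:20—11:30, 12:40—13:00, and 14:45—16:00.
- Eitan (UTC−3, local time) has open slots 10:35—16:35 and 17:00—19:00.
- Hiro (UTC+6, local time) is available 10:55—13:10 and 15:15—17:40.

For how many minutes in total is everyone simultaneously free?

Oksana → UTC: 08:15–11:10, 12:55–13:00.
Viktor → UTC: 16:20–16:30, 17:40–18:00, 19:45–21:00.
Eitan → UTC: 13:35–19:35, 20:00–22:00.
Hiro → UTC: 04:55–07:10, 09:15–11:40.
Oksana ∩ Viktor: (none).
Oksana ∩ Viktor ∩ Eitan: (none).
Oksana ∩ Viktor ∩ Eitan ∩ Hiro: (none).
Total common minutes: 0.

0 minutes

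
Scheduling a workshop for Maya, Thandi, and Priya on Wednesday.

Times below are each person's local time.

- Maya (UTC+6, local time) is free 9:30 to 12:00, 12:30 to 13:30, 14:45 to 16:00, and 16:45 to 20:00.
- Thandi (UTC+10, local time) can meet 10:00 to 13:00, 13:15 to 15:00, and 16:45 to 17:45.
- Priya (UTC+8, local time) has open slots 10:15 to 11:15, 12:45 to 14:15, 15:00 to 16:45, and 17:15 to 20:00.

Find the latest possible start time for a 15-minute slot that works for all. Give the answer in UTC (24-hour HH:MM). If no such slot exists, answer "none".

07:15

Maya → UTC: 03:30–06:00, 06:30–07:30, 08:45–10:00, 10:45–14:00.
Thandi → UTC: 00:00–03:00, 03:15–05:00, 06:45–07:45.
Priya → UTC: 02:15–03:15, 04:45–06:15, 07:00–08:45, 09:15–12:00.
Maya ∩ Thandi: 03:30–05:00, 06:45–07:30.
Maya ∩ Thandi ∩ Priya: 04:45–05:00, 07:00–07:30.
Windows ≥ 15 min: 04:45–05:00, 07:00–07:30.
Latest start in the last window 07:00–07:30 is 07:30 − 15 min = 07:15.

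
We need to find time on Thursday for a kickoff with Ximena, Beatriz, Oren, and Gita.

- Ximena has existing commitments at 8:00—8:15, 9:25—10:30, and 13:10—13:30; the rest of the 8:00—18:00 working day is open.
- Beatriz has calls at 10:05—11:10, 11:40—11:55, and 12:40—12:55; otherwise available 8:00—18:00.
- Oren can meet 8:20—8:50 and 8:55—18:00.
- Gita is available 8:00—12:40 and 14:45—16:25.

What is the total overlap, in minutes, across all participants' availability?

235 minutes

Ximena free within 08:00–18:00: 08:15–09:25, 10:30–13:10, 13:30–18:00.
Beatriz free within 08:00–18:00: 08:00–10:05, 11:10–11:40, 11:55–12:40, 12:55–18:00.
Ximena ∩ Beatriz: 08:15–09:25, 11:10–11:40, 11:55–12:40, 12:55–13:10, 13:30–18:00.
Ximena ∩ Beatriz ∩ Oren: 08:20–08:50, 08:55–09:25, 11:10–11:40, 11:55–12:40, 12:55–13:10, 13:30–18:00.
Ximena ∩ Beatriz ∩ Oren ∩ Gita: 08:20–08:50, 08:55–09:25, 11:10–11:40, 11:55–12:40, 14:45–16:25.
Total common minutes: 30 + 30 + 30 + 45 + 100 = 235.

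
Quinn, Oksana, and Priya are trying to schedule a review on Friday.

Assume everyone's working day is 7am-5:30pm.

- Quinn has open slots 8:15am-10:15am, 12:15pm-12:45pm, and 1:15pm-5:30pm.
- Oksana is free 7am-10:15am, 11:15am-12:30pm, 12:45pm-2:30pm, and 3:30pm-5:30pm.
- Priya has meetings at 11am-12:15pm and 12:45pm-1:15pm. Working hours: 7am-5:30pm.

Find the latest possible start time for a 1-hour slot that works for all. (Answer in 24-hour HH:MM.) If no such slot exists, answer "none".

Priya free within 07:00–17:30: 07:00–11:00, 12:15–12:45, 13:15–17:30.
Quinn ∩ Oksana: 08:15–10:15, 12:15–12:30, 13:15–14:30, 15:30–17:30.
Quinn ∩ Oksana ∩ Priya: 08:15–10:15, 12:15–12:30, 13:15–14:30, 15:30–17:30.
Windows ≥ 60 min: 08:15–10:15, 13:15–14:30, 15:30–17:30.
Latest start in the last window 15:30–17:30 is 17:30 − 60 min = 16:30.

16:30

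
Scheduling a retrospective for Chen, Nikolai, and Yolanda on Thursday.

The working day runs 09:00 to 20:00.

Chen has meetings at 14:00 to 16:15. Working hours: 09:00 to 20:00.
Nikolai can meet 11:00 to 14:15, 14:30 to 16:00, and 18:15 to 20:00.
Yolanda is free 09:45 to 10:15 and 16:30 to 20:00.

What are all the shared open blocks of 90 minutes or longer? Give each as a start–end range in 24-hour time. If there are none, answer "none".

18:15–20:00

Chen free within 09:00–20:00: 09:00–14:00, 16:15–20:00.
Chen ∩ Nikolai: 11:00–14:00, 18:15–20:00.
Chen ∩ Nikolai ∩ Yolanda: 18:15–20:00.
Windows ≥ 90 min: 18:15–20:00.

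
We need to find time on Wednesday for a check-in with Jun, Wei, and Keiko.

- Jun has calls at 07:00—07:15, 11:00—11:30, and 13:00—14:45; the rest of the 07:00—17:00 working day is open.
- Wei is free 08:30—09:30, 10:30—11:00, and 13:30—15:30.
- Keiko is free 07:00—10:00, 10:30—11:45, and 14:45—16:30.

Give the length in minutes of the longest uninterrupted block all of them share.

60 minutes

Jun free within 07:00–17:00: 07:15–11:00, 11:30–13:00, 14:45–17:00.
Jun ∩ Wei: 08:30–09:30, 10:30–11:00, 14:45–15:30.
Jun ∩ Wei ∩ Keiko: 08:30–09:30, 10:30–11:00, 14:45–15:30.
Common window lengths: 60, 30, 45 min; longest is 60.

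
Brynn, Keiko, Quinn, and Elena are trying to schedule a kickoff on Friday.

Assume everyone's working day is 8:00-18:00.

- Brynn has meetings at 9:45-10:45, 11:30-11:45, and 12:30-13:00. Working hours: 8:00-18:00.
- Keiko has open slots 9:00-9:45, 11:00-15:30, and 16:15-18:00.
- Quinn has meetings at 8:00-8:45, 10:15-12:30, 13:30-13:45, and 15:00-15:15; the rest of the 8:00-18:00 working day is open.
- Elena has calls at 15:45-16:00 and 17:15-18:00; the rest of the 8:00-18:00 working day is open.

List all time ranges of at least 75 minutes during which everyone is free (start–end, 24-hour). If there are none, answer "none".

13:45–15:00

Brynn free within 08:00–18:00: 08:00–09:45, 10:45–11:30, 11:45–12:30, 13:00–18:00.
Quinn free within 08:00–18:00: 08:45–10:15, 12:30–13:30, 13:45–15:00, 15:15–18:00.
Elena free within 08:00–18:00: 08:00–15:45, 16:00–17:15.
Brynn ∩ Keiko: 09:00–09:45, 11:00–11:30, 11:45–12:30, 13:00–15:30, 16:15–18:00.
Brynn ∩ Keiko ∩ Quinn: 09:00–09:45, 13:00–13:30, 13:45–15:00, 15:15–15:30, 16:15–18:00.
Brynn ∩ Keiko ∩ Quinn ∩ Elena: 09:00–09:45, 13:00–13:30, 13:45–15:00, 15:15–15:30, 16:15–17:15.
Windows ≥ 75 min: 13:45–15:00.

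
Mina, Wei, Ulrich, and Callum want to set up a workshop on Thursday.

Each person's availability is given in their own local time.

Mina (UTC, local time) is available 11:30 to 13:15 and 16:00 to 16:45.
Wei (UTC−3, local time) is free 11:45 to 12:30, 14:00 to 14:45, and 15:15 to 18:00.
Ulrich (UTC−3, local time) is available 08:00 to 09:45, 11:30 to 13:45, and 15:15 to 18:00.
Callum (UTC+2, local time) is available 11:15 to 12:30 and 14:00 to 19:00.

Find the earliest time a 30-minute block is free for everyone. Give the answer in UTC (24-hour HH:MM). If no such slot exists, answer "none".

Mina → UTC: 11:30–13:15, 16:00–16:45.
Wei → UTC: 14:45–15:30, 17:00–17:45, 18:15–21:00.
Ulrich → UTC: 11:00–12:45, 14:30–16:45, 18:15–21:00.
Callum → UTC: 09:15–10:30, 12:00–17:00.
Mina ∩ Wei: (none).
Mina ∩ Wei ∩ Ulrich: (none).
Mina ∩ Wei ∩ Ulrich ∩ Callum: (none).
Windows ≥ 30 min: (none).

none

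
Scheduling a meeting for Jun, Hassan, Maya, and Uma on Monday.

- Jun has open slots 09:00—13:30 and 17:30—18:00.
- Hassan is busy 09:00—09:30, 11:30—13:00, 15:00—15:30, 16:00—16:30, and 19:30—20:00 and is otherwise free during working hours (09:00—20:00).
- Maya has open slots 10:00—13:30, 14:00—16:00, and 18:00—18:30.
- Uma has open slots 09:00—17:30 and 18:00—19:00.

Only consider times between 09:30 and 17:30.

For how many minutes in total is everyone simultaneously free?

120 minutes

Hassan free within 09:00–20:00: 09:30–11:30, 13:00–15:00, 15:30–16:00, 16:30–19:30.
Jun ∩ Hassan: 09:30–11:30, 13:00–13:30, 17:30–18:00.
Jun ∩ Hassan ∩ Maya: 10:00–11:30, 13:00–13:30.
Jun ∩ Hassan ∩ Maya ∩ Uma: 10:00–11:30, 13:00–13:30.
Restricted to 09:30–17:30: 10:00–11:30, 13:00–13:30.
Total common minutes: 90 + 30 = 120.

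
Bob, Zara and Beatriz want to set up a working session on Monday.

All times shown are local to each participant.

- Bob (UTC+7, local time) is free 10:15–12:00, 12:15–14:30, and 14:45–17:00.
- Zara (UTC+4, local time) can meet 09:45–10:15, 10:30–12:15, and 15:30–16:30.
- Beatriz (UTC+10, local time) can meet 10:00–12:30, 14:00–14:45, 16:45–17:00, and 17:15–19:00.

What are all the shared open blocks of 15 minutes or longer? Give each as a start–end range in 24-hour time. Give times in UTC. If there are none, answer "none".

06:45–07:00, 07:15–07:30, 07:45–08:15

Bob → UTC: 03:15–05:00, 05:15–07:30, 07:45–10:00.
Zara → UTC: 05:45–06:15, 06:30–08:15, 11:30–12:30.
Beatriz → UTC: 00:00–02:30, 04:00–04:45, 06:45–07:00, 07:15–09:00.
Bob ∩ Zara: 05:45–06:15, 06:30–07:30, 07:45–08:15.
Bob ∩ Zara ∩ Beatriz: 06:45–07:00, 07:15–07:30, 07:45–08:15.
Windows ≥ 15 min: 06:45–07:00, 07:15–07:30, 07:45–08:15.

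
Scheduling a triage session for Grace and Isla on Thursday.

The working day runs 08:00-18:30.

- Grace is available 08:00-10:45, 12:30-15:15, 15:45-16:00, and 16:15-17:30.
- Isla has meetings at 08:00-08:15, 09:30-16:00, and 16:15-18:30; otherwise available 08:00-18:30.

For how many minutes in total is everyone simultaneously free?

Isla free within 08:00–18:30: 08:15–09:30, 16:00–16:15.
Grace ∩ Isla: 08:15–09:30.
Total common minutes: 75.

75 minutes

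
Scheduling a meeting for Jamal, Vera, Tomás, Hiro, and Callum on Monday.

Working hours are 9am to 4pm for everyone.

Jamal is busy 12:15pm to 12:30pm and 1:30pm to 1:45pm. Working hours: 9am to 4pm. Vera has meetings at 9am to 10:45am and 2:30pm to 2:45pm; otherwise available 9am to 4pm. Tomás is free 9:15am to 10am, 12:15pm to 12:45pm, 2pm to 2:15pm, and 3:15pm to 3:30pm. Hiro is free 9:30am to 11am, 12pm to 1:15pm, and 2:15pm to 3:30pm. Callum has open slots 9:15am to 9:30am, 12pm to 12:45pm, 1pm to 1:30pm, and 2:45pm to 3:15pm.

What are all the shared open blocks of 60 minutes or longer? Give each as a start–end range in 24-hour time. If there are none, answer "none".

none

Jamal free within 09:00–16:00: 09:00–12:15, 12:30–13:30, 13:45–16:00.
Vera free within 09:00–16:00: 10:45–14:30, 14:45–16:00.
Jamal ∩ Vera: 10:45–12:15, 12:30–13:30, 13:45–14:30, 14:45–16:00.
Jamal ∩ Vera ∩ Tomás: 12:30–12:45, 14:00–14:15, 15:15–15:30.
Jamal ∩ Vera ∩ Tomás ∩ Hiro: 12:30–12:45, 15:15–15:30.
Jamal ∩ Vera ∩ Tomás ∩ Hiro ∩ Callum: 12:30–12:45.
Windows ≥ 60 min: (none).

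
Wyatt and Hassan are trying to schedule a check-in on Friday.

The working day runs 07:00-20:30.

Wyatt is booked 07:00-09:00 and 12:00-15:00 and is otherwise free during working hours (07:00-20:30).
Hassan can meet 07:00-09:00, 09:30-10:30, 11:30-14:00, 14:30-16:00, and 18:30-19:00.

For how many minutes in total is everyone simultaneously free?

180 minutes

Wyatt free within 07:00–20:30: 09:00–12:00, 15:00–20:30.
Wyatt ∩ Hassan: 09:30–10:30, 11:30–12:00, 15:00–16:00, 18:30–19:00.
Total common minutes: 60 + 30 + 60 + 30 = 180.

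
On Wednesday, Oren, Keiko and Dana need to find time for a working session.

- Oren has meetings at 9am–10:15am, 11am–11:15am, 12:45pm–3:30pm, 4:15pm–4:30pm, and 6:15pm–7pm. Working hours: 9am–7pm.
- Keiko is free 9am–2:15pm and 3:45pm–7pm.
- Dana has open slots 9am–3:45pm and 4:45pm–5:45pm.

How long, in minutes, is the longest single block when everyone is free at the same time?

90 minutes

Oren free within 09:00–19:00: 10:15–11:00, 11:15–12:45, 15:30–16:15, 16:30–18:15.
Oren ∩ Keiko: 10:15–11:00, 11:15–12:45, 15:45–16:15, 16:30–18:15.
Oren ∩ Keiko ∩ Dana: 10:15–11:00, 11:15–12:45, 16:45–17:45.
Common window lengths: 45, 90, 60 min; longest is 90.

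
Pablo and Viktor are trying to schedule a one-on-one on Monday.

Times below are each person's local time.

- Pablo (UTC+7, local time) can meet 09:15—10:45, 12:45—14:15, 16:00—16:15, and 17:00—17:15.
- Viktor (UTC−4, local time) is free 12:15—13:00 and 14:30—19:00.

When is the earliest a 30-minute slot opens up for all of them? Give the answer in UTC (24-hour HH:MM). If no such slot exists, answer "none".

none

Pablo → UTC: 02:15–03:45, 05:45–07:15, 09:00–09:15, 10:00–10:15.
Viktor → UTC: 16:15–17:00, 18:30–23:00.
Pablo ∩ Viktor: (none).
Windows ≥ 30 min: (none).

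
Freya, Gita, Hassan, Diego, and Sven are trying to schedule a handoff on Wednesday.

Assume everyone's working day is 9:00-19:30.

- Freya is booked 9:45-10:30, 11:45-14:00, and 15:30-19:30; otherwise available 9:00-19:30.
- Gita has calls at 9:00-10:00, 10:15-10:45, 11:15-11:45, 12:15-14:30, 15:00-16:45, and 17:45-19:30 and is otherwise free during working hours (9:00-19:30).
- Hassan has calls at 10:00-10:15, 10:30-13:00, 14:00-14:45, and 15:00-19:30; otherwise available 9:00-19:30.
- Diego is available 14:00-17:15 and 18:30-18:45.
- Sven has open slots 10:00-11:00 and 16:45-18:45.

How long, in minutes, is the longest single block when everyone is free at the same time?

Freya free within 09:00–19:30: 09:00–09:45, 10:30–11:45, 14:00–15:30.
Gita free within 09:00–19:30: 10:00–10:15, 10:45–11:15, 11:45–12:15, 14:30–15:00, 16:45–17:45.
Hassan free within 09:00–19:30: 09:00–10:00, 10:15–10:30, 13:00–14:00, 14:45–15:00.
Freya ∩ Gita: 10:45–11:15, 14:30–15:00.
Freya ∩ Gita ∩ Hassan: 14:45–15:00.
Freya ∩ Gita ∩ Hassan ∩ Diego: 14:45–15:00.
Freya ∩ Gita ∩ Hassan ∩ Diego ∩ Sven: (none).
No common window.

0 minutes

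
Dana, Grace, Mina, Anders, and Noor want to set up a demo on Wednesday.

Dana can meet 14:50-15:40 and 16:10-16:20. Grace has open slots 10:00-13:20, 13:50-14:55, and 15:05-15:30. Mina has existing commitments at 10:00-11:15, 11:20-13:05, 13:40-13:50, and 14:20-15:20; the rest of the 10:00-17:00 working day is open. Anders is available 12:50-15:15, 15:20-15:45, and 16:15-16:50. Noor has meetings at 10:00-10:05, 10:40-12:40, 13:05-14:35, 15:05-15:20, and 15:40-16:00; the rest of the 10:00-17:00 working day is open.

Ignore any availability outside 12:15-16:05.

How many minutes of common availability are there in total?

10 minutes

Mina free within 10:00–17:00: 11:15–11:20, 13:05–13:40, 13:50–14:20, 15:20–17:00.
Noor free within 10:00–17:00: 10:05–10:40, 12:40–13:05, 14:35–15:05, 15:20–15:40, 16:00–17:00.
Dana ∩ Grace: 14:50–14:55, 15:05–15:30.
Dana ∩ Grace ∩ Mina: 15:20–15:30.
Dana ∩ Grace ∩ Mina ∩ Anders: 15:20–15:30.
Dana ∩ Grace ∩ Mina ∩ Anders ∩ Noor: 15:20–15:30.
Restricted to 12:15–16:05: 15:20–15:30.
Total common minutes: 10.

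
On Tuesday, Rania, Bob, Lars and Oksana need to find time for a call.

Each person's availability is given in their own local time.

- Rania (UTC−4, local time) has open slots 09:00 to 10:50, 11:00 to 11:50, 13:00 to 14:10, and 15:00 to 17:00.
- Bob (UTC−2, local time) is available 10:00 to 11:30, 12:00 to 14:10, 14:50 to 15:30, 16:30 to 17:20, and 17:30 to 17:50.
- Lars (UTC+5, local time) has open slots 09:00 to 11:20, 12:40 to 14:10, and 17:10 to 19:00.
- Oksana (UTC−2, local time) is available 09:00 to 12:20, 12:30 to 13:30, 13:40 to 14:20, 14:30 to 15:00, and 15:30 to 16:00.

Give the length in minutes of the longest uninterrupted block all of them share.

30 minutes

Rania → UTC: 13:00–14:50, 15:00–15:50, 17:00–18:10, 19:00–21:00.
Bob → UTC: 12:00–13:30, 14:00–16:10, 16:50–17:30, 18:30–19:20, 19:30–19:50.
Lars → UTC: 04:00–06:20, 07:40–09:10, 12:10–14:00.
Oksana → UTC: 11:00–14:20, 14:30–15:30, 15:40–16:20, 16:30–17:00, 17:30–18:00.
Rania ∩ Bob: 13:00–13:30, 14:00–14:50, 15:00–15:50, 17:00–17:30, 19:00–19:20, 19:30–19:50.
Rania ∩ Bob ∩ Lars: 13:00–13:30.
Rania ∩ Bob ∩ Lars ∩ Oksana: 13:00–13:30.
Single common window of 30 minutes.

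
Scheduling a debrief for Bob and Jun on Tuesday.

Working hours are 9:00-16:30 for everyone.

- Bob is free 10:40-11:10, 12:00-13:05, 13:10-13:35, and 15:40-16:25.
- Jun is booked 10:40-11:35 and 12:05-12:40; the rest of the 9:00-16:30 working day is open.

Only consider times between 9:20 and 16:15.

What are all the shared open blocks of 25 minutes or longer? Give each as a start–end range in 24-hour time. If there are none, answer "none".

12:40–13:05, 13:10–13:35, 15:40–16:15

Jun free within 09:00–16:30: 09:00–10:40, 11:35–12:05, 12:40–16:30.
Bob ∩ Jun: 12:00–12:05, 12:40–13:05, 13:10–13:35, 15:40–16:25.
Restricted to 09:20–16:15: 12:00–12:05, 12:40–13:05, 13:10–13:35, 15:40–16:15.
Windows ≥ 25 min: 12:40–13:05, 13:10–13:35, 15:40–16:15.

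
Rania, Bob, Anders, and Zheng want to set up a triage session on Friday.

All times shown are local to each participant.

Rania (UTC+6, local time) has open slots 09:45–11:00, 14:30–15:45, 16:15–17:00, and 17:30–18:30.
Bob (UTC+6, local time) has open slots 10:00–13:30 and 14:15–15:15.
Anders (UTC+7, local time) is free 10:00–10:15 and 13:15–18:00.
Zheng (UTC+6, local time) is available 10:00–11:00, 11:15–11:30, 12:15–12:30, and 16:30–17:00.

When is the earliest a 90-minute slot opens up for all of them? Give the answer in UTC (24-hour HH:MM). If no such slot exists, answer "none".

Rania → UTC: 03:45–05:00, 08:30–09:45, 10:15–11:00, 11:30–12:30.
Bob → UTC: 04:00–07:30, 08:15–09:15.
Anders → UTC: 03:00–03:15, 06:15–11:00.
Zheng → UTC: 04:00–05:00, 05:15–05:30, 06:15–06:30, 10:30–11:00.
Rania ∩ Bob: 04:00–05:00, 08:30–09:15.
Rania ∩ Bob ∩ Anders: 08:30–09:15.
Rania ∩ Bob ∩ Anders ∩ Zheng: (none).
Windows ≥ 90 min: (none).

none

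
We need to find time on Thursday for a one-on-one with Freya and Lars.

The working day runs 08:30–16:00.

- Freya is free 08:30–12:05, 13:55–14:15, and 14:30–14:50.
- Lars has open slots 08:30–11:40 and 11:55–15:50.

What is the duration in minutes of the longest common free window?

Freya ∩ Lars: 08:30–11:40, 11:55–12:05, 13:55–14:15, 14:30–14:50.
Common window lengths: 190, 10, 20, 20 min; longest is 190.

190 minutes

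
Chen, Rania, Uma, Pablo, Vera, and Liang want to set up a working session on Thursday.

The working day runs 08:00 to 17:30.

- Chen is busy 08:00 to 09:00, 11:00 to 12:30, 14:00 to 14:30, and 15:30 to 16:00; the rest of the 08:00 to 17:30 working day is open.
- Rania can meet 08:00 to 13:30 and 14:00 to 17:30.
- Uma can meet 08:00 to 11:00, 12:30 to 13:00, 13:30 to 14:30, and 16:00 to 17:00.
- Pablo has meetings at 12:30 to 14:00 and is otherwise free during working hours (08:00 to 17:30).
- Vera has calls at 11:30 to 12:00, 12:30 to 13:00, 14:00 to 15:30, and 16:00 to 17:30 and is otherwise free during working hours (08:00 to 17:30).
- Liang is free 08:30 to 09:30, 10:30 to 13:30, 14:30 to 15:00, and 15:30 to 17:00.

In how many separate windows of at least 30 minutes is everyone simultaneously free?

2

Chen free within 08:00–17:30: 09:00–11:00, 12:30–14:00, 14:30–15:30, 16:00–17:30.
Pablo free within 08:00–17:30: 08:00–12:30, 14:00–17:30.
Vera free within 08:00–17:30: 08:00–11:30, 12:00–12:30, 13:00–14:00, 15:30–16:00.
Chen ∩ Rania: 09:00–11:00, 12:30–13:30, 14:30–15:30, 16:00–17:30.
Chen ∩ Rania ∩ Uma: 09:00–11:00, 12:30–13:00, 16:00–17:00.
Chen ∩ Rania ∩ Uma ∩ Pablo: 09:00–11:00, 16:00–17:00.
Chen ∩ Rania ∩ Uma ∩ Pablo ∩ Vera: 09:00–11:00.
Chen ∩ Rania ∩ Uma ∩ Pablo ∩ Vera ∩ Liang: 09:00–09:30, 10:30–11:00.
Windows ≥ 30 min: 09:00–09:30, 10:30–11:00.
That's 2 windows.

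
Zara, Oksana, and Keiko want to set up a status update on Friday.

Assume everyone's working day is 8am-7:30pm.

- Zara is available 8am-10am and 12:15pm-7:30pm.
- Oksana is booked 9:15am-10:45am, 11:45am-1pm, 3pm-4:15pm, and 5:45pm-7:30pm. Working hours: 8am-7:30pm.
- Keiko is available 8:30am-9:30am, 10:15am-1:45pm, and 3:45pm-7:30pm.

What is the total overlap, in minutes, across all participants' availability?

180 minutes

Oksana free within 08:00–19:30: 08:00–09:15, 10:45–11:45, 13:00–15:00, 16:15–17:45.
Zara ∩ Oksana: 08:00–09:15, 13:00–15:00, 16:15–17:45.
Zara ∩ Oksana ∩ Keiko: 08:30–09:15, 13:00–13:45, 16:15–17:45.
Total common minutes: 45 + 45 + 90 = 180.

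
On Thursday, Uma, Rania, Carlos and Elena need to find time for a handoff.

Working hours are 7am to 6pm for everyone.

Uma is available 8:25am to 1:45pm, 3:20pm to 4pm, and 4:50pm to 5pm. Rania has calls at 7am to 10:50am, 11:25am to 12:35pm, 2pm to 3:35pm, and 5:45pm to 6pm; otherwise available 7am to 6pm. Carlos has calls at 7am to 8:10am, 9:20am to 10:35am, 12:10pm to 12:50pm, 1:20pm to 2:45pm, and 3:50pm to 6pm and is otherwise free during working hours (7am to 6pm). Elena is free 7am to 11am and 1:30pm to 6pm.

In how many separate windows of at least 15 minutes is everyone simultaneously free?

1

Rania free within 07:00–18:00: 10:50–11:25, 12:35–14:00, 15:35–17:45.
Carlos free within 07:00–18:00: 08:10–09:20, 10:35–12:10, 12:50–13:20, 14:45–15:50.
Uma ∩ Rania: 10:50–11:25, 12:35–13:45, 15:35–16:00, 16:50–17:00.
Uma ∩ Rania ∩ Carlos: 10:50–11:25, 12:50–13:20, 15:35–15:50.
Uma ∩ Rania ∩ Carlos ∩ Elena: 10:50–11:00, 15:35–15:50.
Windows ≥ 15 min: 15:35–15:50.
That's 1 window.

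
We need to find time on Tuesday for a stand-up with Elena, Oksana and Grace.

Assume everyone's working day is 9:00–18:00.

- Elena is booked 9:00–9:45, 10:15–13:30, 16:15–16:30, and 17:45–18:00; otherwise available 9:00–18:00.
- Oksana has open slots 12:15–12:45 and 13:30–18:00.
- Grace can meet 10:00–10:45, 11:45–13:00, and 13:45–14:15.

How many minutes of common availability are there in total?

Elena free within 09:00–18:00: 09:45–10:15, 13:30–16:15, 16:30–17:45.
Elena ∩ Oksana: 13:30–16:15, 16:30–17:45.
Elena ∩ Oksana ∩ Grace: 13:45–14:15.
Total common minutes: 30.

30 minutes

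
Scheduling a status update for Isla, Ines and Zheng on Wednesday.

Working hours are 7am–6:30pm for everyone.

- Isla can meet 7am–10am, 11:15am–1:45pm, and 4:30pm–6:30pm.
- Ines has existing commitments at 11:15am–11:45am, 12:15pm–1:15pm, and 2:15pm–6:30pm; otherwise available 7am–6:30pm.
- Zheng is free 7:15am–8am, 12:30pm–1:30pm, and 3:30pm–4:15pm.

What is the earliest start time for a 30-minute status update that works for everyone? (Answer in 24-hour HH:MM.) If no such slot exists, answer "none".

07:15

Ines free within 07:00–18:30: 07:00–11:15, 11:45–12:15, 13:15–14:15.
Isla ∩ Ines: 07:00–10:00, 11:45–12:15, 13:15–13:45.
Isla ∩ Ines ∩ Zheng: 07:15–08:00, 13:15–13:30.
Windows ≥ 30 min: 07:15–08:00.
Earliest such window starts at 07:15.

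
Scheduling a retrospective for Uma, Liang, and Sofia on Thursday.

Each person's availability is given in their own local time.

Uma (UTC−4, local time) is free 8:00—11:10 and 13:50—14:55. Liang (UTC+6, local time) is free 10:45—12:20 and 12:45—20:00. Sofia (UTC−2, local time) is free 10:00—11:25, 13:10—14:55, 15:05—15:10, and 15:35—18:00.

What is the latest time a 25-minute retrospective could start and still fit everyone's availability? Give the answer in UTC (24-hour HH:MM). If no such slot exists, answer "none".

13:00

Uma → UTC: 12:00–15:10, 17:50–18:55.
Liang → UTC: 04:45–06:20, 06:45–14:00.
Sofia → UTC: 12:00–13:25, 15:10–16:55, 17:05–17:10, 17:35–20:00.
Uma ∩ Liang: 12:00–14:00.
Uma ∩ Liang ∩ Sofia: 12:00–13:25.
Windows ≥ 25 min: 12:00–13:25.
Latest start in the last window 12:00–13:25 is 13:25 − 25 min = 13:00.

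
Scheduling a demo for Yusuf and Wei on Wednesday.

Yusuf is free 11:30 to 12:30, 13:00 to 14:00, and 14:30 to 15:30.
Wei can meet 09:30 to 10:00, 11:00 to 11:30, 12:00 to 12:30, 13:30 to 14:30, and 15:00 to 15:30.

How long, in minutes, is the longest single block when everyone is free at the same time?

Yusuf ∩ Wei: 12:00–12:30, 13:30–14:00, 15:00–15:30.
Common window lengths: 30, 30, 30 min; longest is 30.

30 minutes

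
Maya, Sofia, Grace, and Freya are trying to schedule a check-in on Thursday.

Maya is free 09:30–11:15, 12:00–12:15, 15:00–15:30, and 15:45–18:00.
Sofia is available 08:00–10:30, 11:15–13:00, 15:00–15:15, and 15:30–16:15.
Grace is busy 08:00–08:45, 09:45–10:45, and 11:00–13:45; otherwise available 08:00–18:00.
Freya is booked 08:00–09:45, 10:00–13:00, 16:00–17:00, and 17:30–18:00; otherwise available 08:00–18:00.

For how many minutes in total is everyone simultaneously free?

30 minutes

Grace free within 08:00–18:00: 08:45–09:45, 10:45–11:00, 13:45–18:00.
Freya free within 08:00–18:00: 09:45–10:00, 13:00–16:00, 17:00–17:30.
Maya ∩ Sofia: 09:30–10:30, 12:00–12:15, 15:00–15:15, 15:45–16:15.
Maya ∩ Sofia ∩ Grace: 09:30–09:45, 15:00–15:15, 15:45–16:15.
Maya ∩ Sofia ∩ Grace ∩ Freya: 15:00–15:15, 15:45–16:00.
Total common minutes: 15 + 15 = 30.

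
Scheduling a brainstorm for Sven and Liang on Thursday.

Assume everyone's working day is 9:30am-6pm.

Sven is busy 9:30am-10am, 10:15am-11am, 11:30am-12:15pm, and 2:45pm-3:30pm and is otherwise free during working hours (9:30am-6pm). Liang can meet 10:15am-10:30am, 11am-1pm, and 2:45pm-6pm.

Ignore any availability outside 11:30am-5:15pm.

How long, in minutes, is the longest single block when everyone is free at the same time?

Sven free within 09:30–18:00: 10:00–10:15, 11:00–11:30, 12:15–14:45, 15:30–18:00.
Sven ∩ Liang: 11:00–11:30, 12:15–13:00, 15:30–18:00.
Restricted to 11:30–17:15: 12:15–13:00, 15:30–17:15.
Common window lengths: 45, 105 min; longest is 105.

105 minutes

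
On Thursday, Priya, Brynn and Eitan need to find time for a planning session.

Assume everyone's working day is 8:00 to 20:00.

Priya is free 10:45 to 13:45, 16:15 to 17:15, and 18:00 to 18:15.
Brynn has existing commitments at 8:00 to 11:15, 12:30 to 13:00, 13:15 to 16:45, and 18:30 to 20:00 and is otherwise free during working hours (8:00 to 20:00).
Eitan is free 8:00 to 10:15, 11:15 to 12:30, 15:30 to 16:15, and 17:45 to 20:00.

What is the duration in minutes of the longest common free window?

75 minutes

Brynn free within 08:00–20:00: 11:15–12:30, 13:00–13:15, 16:45–18:30.
Priya ∩ Brynn: 11:15–12:30, 13:00–13:15, 16:45–17:15, 18:00–18:15.
Priya ∩ Brynn ∩ Eitan: 11:15–12:30, 18:00–18:15.
Common window lengths: 75, 15 min; longest is 75.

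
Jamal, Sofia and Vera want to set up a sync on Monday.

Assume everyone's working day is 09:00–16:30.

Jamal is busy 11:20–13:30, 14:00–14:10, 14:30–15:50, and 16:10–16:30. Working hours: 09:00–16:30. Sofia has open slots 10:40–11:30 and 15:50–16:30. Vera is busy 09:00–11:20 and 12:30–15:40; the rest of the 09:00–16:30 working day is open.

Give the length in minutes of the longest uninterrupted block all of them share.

20 minutes

Jamal free within 09:00–16:30: 09:00–11:20, 13:30–14:00, 14:10–14:30, 15:50–16:10.
Vera free within 09:00–16:30: 11:20–12:30, 15:40–16:30.
Jamal ∩ Sofia: 10:40–11:20, 15:50–16:10.
Jamal ∩ Sofia ∩ Vera: 15:50–16:10.
Single common window of 20 minutes.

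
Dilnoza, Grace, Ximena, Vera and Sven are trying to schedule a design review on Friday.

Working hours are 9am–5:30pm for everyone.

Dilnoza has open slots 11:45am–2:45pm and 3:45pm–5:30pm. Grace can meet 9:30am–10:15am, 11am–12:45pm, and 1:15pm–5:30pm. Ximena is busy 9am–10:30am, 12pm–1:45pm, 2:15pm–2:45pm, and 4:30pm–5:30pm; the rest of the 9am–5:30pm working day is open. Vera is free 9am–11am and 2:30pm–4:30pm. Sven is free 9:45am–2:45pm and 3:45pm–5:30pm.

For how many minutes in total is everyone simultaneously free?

Ximena free within 09:00–17:30: 10:30–12:00, 13:45–14:15, 14:45–16:30.
Dilnoza ∩ Grace: 11:45–12:45, 13:15–14:45, 15:45–17:30.
Dilnoza ∩ Grace ∩ Ximena: 11:45–12:00, 13:45–14:15, 15:45–16:30.
Dilnoza ∩ Grace ∩ Ximena ∩ Vera: 15:45–16:30.
Dilnoza ∩ Grace ∩ Ximena ∩ Vera ∩ Sven: 15:45–16:30.
Total common minutes: 45.

45 minutes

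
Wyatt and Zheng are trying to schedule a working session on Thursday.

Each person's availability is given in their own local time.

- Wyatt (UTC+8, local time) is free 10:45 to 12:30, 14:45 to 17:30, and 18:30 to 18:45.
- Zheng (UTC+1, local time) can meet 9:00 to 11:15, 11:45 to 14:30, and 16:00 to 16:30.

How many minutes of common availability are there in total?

Wyatt → UTC: 02:45–04:30, 06:45–09:30, 10:30–10:45.
Zheng → UTC: 08:00–10:15, 10:45–13:30, 15:00–15:30.
Wyatt ∩ Zheng: 08:00–09:30.
Total common minutes: 90.

90 minutes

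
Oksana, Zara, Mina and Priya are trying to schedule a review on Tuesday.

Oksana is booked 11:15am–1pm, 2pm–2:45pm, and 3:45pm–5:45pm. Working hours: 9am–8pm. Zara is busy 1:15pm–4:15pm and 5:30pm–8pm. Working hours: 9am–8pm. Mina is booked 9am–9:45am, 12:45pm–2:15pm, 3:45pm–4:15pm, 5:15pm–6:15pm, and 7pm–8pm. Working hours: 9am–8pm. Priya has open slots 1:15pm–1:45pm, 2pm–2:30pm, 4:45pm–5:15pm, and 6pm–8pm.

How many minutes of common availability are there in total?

0 minutes

Oksana free within 09:00–20:00: 09:00–11:15, 13:00–14:00, 14:45–15:45, 17:45–20:00.
Zara free within 09:00–20:00: 09:00–13:15, 16:15–17:30.
Mina free within 09:00–20:00: 09:45–12:45, 14:15–15:45, 16:15–17:15, 18:15–19:00.
Oksana ∩ Zara: 09:00–11:15, 13:00–13:15.
Oksana ∩ Zara ∩ Mina: 09:45–11:15.
Oksana ∩ Zara ∩ Mina ∩ Priya: (none).
Total common minutes: 0.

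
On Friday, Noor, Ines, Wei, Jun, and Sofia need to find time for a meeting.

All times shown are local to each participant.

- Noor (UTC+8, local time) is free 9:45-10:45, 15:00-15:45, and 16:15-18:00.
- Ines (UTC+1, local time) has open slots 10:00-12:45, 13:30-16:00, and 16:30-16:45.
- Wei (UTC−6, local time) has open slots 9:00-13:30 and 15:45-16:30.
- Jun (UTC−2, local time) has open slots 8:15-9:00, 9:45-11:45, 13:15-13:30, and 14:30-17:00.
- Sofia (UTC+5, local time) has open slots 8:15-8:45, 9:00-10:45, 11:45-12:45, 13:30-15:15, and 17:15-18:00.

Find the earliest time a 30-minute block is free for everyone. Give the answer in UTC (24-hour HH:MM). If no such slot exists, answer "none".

none

Noor → UTC: 01:45–02:45, 07:00–07:45, 08:15–10:00.
Ines → UTC: 09:00–11:45, 12:30–15:00, 15:30–15:45.
Wei → UTC: 15:00–19:30, 21:45–22:30.
Jun → UTC: 10:15–11:00, 11:45–13:45, 15:15–15:30, 16:30–19:00.
Sofia → UTC: 03:15–03:45, 04:00–05:45, 06:45–07:45, 08:30–10:15, 12:15–13:00.
Noor ∩ Ines: 09:00–10:00.
Noor ∩ Ines ∩ Wei: (none).
Noor ∩ Ines ∩ Wei ∩ Jun: (none).
Noor ∩ Ines ∩ Wei ∩ Jun ∩ Sofia: (none).
Windows ≥ 30 min: (none).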